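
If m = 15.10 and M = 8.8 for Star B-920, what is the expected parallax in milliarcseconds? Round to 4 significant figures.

5.495 mas

m − M = 15.10 − 8.8 = 6.30.
d = 10^((m−M)/5 + 1) = 10^2.260 = 181.97 pc.
p = 1/d = 1/181.97 = 0.0054954 arcsec = 5.4954 mas.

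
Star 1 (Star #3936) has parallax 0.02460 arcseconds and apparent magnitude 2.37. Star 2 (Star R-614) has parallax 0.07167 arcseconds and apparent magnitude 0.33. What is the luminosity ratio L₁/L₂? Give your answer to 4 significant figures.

L₁/L₂ = 1.297

d₁ = 1/p₁ = 1/0.02460″ = 40.65 pc; d₂ = 1/p₂ = 1/0.07167″ = 13.953 pc.
M₁ = m₁ − 5 log₁₀ d₁ + 5 = 2.37 − 8.0453 + 5 = -0.6753.
M₂ = 0.33 − 5.7233 + 5 = -0.3933.
L₁/L₂ = 10^(0.4(M₂ − M₁)) = 10^(0.4 × 0.2820) = 10^0.11280 = 1.2966.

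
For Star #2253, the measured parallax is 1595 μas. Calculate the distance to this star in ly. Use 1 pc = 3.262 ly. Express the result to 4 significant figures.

2045 ly

p = 1595 μas = 0.001595 arcsec.
d = 1/p = 1/0.001595 = 626.96 pc.
In light-years: 626.96 × 3.262 = 2045.1 ly.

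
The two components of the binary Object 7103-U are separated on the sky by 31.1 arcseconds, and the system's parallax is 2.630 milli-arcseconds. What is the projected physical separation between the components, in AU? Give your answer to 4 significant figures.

d = 1/p = 1/0.002630″ = 380.23 pc.
At distance d (pc), an angle of θ arcsec spans θ·d AU: s = 31.1 × 380.23 = 11825 AU.

11830 AU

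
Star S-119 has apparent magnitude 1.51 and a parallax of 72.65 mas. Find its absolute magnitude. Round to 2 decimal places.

d = 1/p = 1/0.07265″ = 13.765 pc.
m − M = 5 log₁₀(13.765) − 5 = 5.6939 − 5 = 0.6939.
M = m − (m − M) = 1.51 − 0.6939 = 0.82.

M = 0.82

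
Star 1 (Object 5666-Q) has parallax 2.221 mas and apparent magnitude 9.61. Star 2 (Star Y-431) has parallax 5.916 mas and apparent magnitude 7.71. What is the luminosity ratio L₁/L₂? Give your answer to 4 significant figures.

d₁ = 1/p₁ = 1/0.002221″ = 450.25 pc; d₂ = 1/p₂ = 1/0.005916″ = 169.03 pc.
M₁ = m₁ − 5 log₁₀ d₁ + 5 = 9.61 − 13.2673 + 5 = 1.3427.
M₂ = 7.71 − 11.1398 + 5 = 1.5702.
L₁/L₂ = 10^(0.4(M₂ − M₁)) = 10^(0.4 × 0.2275) = 10^0.09100 = 1.2331.

L₁/L₂ = 1.233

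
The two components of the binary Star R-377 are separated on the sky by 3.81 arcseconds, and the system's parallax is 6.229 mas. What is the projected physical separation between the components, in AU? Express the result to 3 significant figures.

d = 1/p = 1/0.006229″ = 160.54 pc.
At distance d (pc), an angle of θ arcsec spans θ·d AU: s = 3.81 × 160.54 = 611.66 AU.

612 AU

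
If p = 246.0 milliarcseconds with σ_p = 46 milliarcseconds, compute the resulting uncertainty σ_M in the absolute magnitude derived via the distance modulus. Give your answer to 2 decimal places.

σ_M = 0.41 mag

M = m − 5 log₁₀ d + 5 = m + 5 log₁₀ p + 5, so ∂M/∂p = 5/(p ln 10).
σ_M = (5/ln 10) · (σ_p/p) = 2.1715 × 46/246.0 = 2.1715 × 0.18699 = 0.40605.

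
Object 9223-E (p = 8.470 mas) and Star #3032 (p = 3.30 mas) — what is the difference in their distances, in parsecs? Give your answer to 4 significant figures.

d_A = 1/0.008470″ = 118.06 pc; d_B = 1/0.003300″ = 303.03 pc.
|d_B − d_A| = |303.03 − 118.06| = 184.97 pc.

185.0 pc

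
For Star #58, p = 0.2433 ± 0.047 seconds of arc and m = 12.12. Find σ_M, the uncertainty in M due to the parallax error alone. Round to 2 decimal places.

M = m − 5 log₁₀ d + 5 = m + 5 log₁₀ p + 5, so ∂M/∂p = 5/(p ln 10).
σ_M = (5/ln 10) · (σ_p/p) = 2.1715 × 0.047/0.2433 = 2.1715 × 0.19318 = 0.41949.

σ_M = 0.42 mag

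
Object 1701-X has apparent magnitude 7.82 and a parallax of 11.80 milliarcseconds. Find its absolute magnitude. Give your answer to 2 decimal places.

M = 3.18

d = 1/p = 1/0.01180″ = 84.746 pc.
m − M = 5 log₁₀(84.746) − 5 = 9.6406 − 5 = 4.6406.
M = m − (m − M) = 7.82 − 4.6406 = 3.18.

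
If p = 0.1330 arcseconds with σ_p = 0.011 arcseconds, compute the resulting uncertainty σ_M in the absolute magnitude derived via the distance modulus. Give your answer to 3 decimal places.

M = m − 5 log₁₀ d + 5 = m + 5 log₁₀ p + 5, so ∂M/∂p = 5/(p ln 10).
σ_M = (5/ln 10) · (σ_p/p) = 2.1715 × 0.011/0.1330 = 2.1715 × 0.082707 = 0.1796.

σ_M = 0.180 mag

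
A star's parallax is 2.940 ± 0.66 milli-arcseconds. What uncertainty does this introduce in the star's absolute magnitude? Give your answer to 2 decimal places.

M = m − 5 log₁₀ d + 5 = m + 5 log₁₀ p + 5, so ∂M/∂p = 5/(p ln 10).
σ_M = (5/ln 10) · (σ_p/p) = 2.1715 × 0.66/2.940 = 2.1715 × 0.22449 = 0.48748.

σ_M = 0.49 mag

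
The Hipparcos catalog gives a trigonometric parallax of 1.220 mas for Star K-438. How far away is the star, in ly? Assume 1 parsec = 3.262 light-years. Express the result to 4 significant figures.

2674 ly

p = 1.220 mas = 0.001220 arcsec.
d = 1/p = 1/0.001220 = 819.67 pc.
In light-years: 819.67 × 3.262 = 2673.8 ly.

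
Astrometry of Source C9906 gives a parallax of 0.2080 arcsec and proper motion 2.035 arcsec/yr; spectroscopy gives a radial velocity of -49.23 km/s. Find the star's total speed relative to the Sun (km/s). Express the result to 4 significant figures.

67.63 km/s

d = 1/p = 1/0.2080″ = 4.8077 pc.
v_t = 4.740 μ d = 4.740 × 2.035 × 4.8077 = 46.375 km/s.
v = √(v_r² + v_t²) = √((-49.23)² + 46.375²) = √4574.23 = 67.633 km/s.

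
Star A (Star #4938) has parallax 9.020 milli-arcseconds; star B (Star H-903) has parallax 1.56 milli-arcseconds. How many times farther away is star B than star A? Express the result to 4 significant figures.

5.782

Since d = 1/p, d_B/d_A = p_A/p_B.
= 9.020 / 1.56 = 5.7821.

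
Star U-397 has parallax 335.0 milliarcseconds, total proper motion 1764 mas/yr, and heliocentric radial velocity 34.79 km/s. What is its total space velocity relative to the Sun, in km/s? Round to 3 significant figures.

d = 1/p = 1/0.3350″ = 2.9851 pc.
μ = 1764 mas/yr = 1.764 ″/yr.
v_t = 4.740 μ d = 4.740 × 1.764 × 2.9851 = 24.959 km/s.
v = √(v_r² + v_t²) = √(34.79² + 24.959²) = √1833.3 = 42.817 km/s.

42.8 km/s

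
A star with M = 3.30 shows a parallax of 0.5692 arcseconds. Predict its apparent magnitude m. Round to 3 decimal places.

m = -0.476

d = 1/p = 1/0.5692″ = 1.7569 pc.
m − M = 5 log₁₀ d − 5 = 5 log₁₀(1.7569) − 5 = 1.2237 − 5 = -3.7763.
m = M + (m − M) = 3.30 + (-3.7763) = -0.476.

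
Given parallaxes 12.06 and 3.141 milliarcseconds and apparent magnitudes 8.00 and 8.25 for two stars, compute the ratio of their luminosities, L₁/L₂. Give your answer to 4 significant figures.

d₁ = 1/p₁ = 1/0.01206″ = 82.919 pc; d₂ = 1/p₂ = 1/0.003141″ = 318.37 pc.
M₁ = m₁ − 5 log₁₀ d₁ + 5 = 8.00 − 9.5933 + 5 = 3.4067.
M₂ = 8.25 − 12.5147 + 5 = 0.7353.
L₁/L₂ = 10^(0.4(M₂ − M₁)) = 10^(0.4 × (-2.6714)) = 10^(-1.06856) = 0.085396.

L₁/L₂ = 0.08540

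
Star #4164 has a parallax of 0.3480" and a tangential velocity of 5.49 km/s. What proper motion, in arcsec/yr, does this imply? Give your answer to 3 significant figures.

0.403 arcsec/yr

d = 1/p = 1/0.3480″ = 2.8736 pc.
μ = v_t / (4.74 d) = 5.49 / (4.74 × 2.8736) = 5.49 / 13.621 = 0.40305 ″/yr.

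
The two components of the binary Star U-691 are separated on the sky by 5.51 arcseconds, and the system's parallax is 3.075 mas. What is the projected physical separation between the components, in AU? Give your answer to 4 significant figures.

d = 1/p = 1/0.003075″ = 325.2 pc.
At distance d (pc), an angle of θ arcsec spans θ·d AU: s = 5.51 × 325.2 = 1791.9 AU.

1792 AU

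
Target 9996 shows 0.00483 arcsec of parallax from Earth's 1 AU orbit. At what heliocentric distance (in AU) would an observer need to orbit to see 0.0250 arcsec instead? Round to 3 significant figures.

5.18 AU

Parallax scales linearly with baseline: p ∝ B, so B = p_target / p_Earth × 1 AU.
B = 0.0250 / 0.00483 = 5.176 AU.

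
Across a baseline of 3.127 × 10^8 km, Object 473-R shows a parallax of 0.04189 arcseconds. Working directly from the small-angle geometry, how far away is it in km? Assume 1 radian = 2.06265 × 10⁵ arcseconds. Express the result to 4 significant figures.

θ = 0.04189″ = 0.04189/206265 = 2.0309 × 10^-7 rad.
d = B/θ = (3.127 × 10^8) / (2.0309 × 10^-7) = 1.5397 × 10^15 km.

1.540 × 10^15 km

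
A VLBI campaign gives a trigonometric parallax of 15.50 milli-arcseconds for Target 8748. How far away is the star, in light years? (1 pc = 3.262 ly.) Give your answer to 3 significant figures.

p = 15.50 milli-arcseconds = 0.01550 arcsec.
d = 1/p = 1/0.01550 = 64.516 pc.
In light-years: 64.516 × 3.262 = 210.45 ly.

210 light years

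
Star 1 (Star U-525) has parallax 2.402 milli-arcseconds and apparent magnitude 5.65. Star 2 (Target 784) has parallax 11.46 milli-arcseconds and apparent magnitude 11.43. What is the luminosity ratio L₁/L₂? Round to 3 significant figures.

L₁/L₂ = 4670

d₁ = 1/p₁ = 1/0.002402″ = 416.32 pc; d₂ = 1/p₂ = 1/0.01146″ = 87.26 pc.
M₁ = m₁ − 5 log₁₀ d₁ + 5 = 5.65 − 13.0971 + 5 = -2.4471.
M₂ = 11.43 − 9.7041 + 5 = 6.7259.
L₁/L₂ = 10^(0.4(M₂ − M₁)) = 10^(0.4 × 9.1730) = 10^3.66920 = 4668.7.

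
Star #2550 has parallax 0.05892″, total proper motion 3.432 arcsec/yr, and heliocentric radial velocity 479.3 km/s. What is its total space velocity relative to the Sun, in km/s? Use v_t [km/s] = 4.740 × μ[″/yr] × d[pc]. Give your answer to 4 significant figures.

d = 1/p = 1/0.05892″ = 16.972 pc.
v_t = 4.740 μ d = 4.740 × 3.432 × 16.972 = 276.1 km/s.
v = √(v_r² + v_t²) = √(479.3² + 276.1²) = √305960 = 553.14 km/s.

553.1 km/s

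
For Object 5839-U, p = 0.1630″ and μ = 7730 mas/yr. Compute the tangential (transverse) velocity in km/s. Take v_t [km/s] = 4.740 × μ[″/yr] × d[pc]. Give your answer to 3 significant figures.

d = 1/p = 1/0.1630″ = 6.135 pc.
μ = 7730 mas/yr = 7.73 ″/yr.
v_t = 4.74 × μ × d = 4.74 × 7.73 × 6.135 = 224.79 km/s.

225 km/s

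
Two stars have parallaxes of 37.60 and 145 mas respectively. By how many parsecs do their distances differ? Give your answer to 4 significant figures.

19.70 pc

d_A = 1/0.03760″ = 26.596 pc; d_B = 1/0.1450″ = 6.8966 pc.
|d_B − d_A| = |6.8966 − 26.596| = 19.699 pc.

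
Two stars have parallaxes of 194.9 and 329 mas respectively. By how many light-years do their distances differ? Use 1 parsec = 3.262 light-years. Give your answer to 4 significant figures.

d_A = 1/0.1949″ = 5.1308 pc; d_B = 1/0.3290″ = 3.0395 pc.
|d_B − d_A| = |3.0395 − 5.1308| = 2.0913 pc = 2.0913 × 3.262 ly = 6.8218 ly.

6.822 ly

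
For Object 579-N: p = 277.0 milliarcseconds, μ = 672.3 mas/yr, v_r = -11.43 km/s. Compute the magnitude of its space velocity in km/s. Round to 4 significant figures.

16.22 km/s

d = 1/p = 1/0.2770″ = 3.6101 pc.
μ = 672.3 mas/yr = 0.6723 ″/yr.
v_t = 4.740 μ d = 4.740 × 0.6723 × 3.6101 = 11.504 km/s.
v = √(v_r² + v_t²) = √((-11.43)² + 11.504²) = √262.987 = 16.217 km/s.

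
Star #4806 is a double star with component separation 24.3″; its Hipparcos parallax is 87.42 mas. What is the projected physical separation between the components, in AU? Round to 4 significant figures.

d = 1/p = 1/0.08742″ = 11.439 pc.
At distance d (pc), an angle of θ arcsec spans θ·d AU: s = 24.3 × 11.439 = 277.97 AU.

278.0 AU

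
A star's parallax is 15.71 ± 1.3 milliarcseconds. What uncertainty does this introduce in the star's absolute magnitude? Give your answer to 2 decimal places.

M = m − 5 log₁₀ d + 5 = m + 5 log₁₀ p + 5, so ∂M/∂p = 5/(p ln 10).
σ_M = (5/ln 10) · (σ_p/p) = 2.1715 × 1.3/15.71 = 2.1715 × 0.08275 = 0.17969.

σ_M = 0.18 mag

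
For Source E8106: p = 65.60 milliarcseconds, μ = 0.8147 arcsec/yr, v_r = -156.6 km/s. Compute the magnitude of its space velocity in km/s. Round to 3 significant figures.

167 km/s

d = 1/p = 1/0.06560″ = 15.244 pc.
v_t = 4.740 μ d = 4.740 × 0.8147 × 15.244 = 58.867 km/s.
v = √(v_r² + v_t²) = √((-156.6)² + 58.867²) = √27988.9 = 167.3 km/s.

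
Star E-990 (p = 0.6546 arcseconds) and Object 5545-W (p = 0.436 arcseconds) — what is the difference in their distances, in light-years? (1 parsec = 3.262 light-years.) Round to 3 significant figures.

2.50 ly

d_A = 1/0.6546″ = 1.5277 pc; d_B = 1/0.4360″ = 2.2936 pc.
|d_B − d_A| = |2.2936 − 1.5277| = 0.7659 pc = 0.7659 × 3.262 ly = 2.4984 ly.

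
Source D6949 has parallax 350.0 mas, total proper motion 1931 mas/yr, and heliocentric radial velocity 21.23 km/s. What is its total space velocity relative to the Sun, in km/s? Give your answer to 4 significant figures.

d = 1/p = 1/0.3500″ = 2.8571 pc.
μ = 1931 mas/yr = 1.931 ″/yr.
v_t = 4.740 μ d = 4.740 × 1.931 × 2.8571 = 26.151 km/s.
v = √(v_r² + v_t²) = √(21.23² + 26.151²) = √1134.59 = 33.684 km/s.

33.68 km/s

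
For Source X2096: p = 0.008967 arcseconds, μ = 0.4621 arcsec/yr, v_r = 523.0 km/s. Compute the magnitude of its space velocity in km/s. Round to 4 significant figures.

577.2 km/s

d = 1/p = 1/0.008967″ = 111.52 pc.
v_t = 4.740 μ d = 4.740 × 0.4621 × 111.52 = 244.27 km/s.
v = √(v_r² + v_t²) = √(523.0² + 244.27²) = √333197 = 577.23 km/s.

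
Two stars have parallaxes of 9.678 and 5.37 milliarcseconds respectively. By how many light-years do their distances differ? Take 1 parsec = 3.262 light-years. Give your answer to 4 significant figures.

270.4 ly

d_A = 1/0.009678″ = 103.33 pc; d_B = 1/0.005370″ = 186.22 pc.
|d_B − d_A| = |186.22 − 103.33| = 82.89 pc = 82.89 × 3.262 ly = 270.39 ly.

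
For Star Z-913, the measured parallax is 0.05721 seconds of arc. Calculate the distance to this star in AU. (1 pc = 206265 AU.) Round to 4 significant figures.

d = 1/p = 1/0.05721 = 17.479 pc.
In AU: 17.479 × 206265 = 3.6053 × 10^6 AU.

3.605 × 10^6 AU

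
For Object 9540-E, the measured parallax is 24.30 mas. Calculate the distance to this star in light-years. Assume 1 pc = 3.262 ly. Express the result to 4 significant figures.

134.2 light years

p = 24.30 mas = 0.02430 arcsec.
d = 1/p = 1/0.02430 = 41.152 pc.
In light-years: 41.152 × 3.262 = 134.24 ly.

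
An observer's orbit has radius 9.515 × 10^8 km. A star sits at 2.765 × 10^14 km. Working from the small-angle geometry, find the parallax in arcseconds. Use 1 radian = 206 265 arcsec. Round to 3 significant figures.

0.710 arcsec

θ ≈ B/d = (9.515 × 10^8) / (2.765 × 10^14) = 3.4412 × 10^-6 rad.
In arcseconds: 3.4412 × 10^-6 × 206265 = 0.7098″.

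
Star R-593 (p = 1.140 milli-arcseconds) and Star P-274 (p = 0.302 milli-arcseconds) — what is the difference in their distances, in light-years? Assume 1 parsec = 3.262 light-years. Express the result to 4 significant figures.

d_A = 1/0.001140″ = 877.19 pc; d_B = 1/0.0003020″ = 3311.3 pc.
|d_B − d_A| = |3311.3 − 877.19| = 2434.1 pc = 2434.1 × 3.262 ly = 7940 ly.

7940 ly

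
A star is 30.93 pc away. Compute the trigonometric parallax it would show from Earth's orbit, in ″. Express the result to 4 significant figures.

0.03233 ″

p = 1/d = 1/30.93 = 0.032331 arcsec.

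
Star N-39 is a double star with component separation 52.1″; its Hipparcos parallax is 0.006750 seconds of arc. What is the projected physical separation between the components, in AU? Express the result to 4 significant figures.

d = 1/p = 1/0.006750″ = 148.15 pc.
At distance d (pc), an angle of θ arcsec spans θ·d AU: s = 52.1 × 148.15 = 7718.6 AU.

7719 AU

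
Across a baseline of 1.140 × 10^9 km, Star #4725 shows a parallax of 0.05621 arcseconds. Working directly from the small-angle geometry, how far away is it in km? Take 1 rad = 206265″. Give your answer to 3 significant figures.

4.18 × 10^15 km

θ = 0.05621″ = 0.05621/206265 = 2.7251 × 10^-7 rad.
d = B/θ = (1.140 × 10^9) / (2.7251 × 10^-7) = 4.1833 × 10^15 km.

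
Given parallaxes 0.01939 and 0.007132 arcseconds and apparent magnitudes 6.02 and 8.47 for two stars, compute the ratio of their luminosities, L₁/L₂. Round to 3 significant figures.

L₁/L₂ = 1.29

d₁ = 1/p₁ = 1/0.01939″ = 51.573 pc; d₂ = 1/p₂ = 1/0.007132″ = 140.21 pc.
M₁ = m₁ − 5 log₁₀ d₁ + 5 = 6.02 − 8.5621 + 5 = 2.4579.
M₂ = 8.47 − 10.7339 + 5 = 2.7361.
L₁/L₂ = 10^(0.4(M₂ − M₁)) = 10^(0.4 × 0.2782) = 10^0.11128 = 1.2921.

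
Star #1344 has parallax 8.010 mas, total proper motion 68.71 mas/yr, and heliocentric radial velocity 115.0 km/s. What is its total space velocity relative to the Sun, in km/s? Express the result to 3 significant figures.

d = 1/p = 1/0.008010″ = 124.84 pc.
μ = 68.71 mas/yr = 0.06871 ″/yr.
v_t = 4.740 μ d = 4.740 × 0.06871 × 124.84 = 40.659 km/s.
v = √(v_r² + v_t²) = √(115.0² + 40.659²) = √14878.2 = 121.98 km/s.

122 km/s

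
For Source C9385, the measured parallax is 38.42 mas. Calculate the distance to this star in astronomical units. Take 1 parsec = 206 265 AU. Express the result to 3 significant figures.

5.37 × 10^6 AU

p = 38.42 mas = 0.03842 arcsec.
d = 1/p = 1/0.03842 = 26.028 pc.
In AU: 26.028 × 206265 = 5.3687 × 10^6 AU.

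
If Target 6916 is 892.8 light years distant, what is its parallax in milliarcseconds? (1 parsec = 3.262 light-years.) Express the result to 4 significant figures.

d = 892.8 ly ÷ 3.262 = 273.7 pc.
p = 1/d = 1/273.7 = 0.0036536 arcsec.
= 0.0036536 × 1000 = 3.6536 mas.

3.654 mas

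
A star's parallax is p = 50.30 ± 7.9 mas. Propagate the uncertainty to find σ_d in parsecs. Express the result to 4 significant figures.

3.122 pc

d = 1/p, so σ_d = σ_p / p².
σ_d = 0.00790 / (0.05030)² = 0.00790 / 0.0025301 = 3.1224 pc.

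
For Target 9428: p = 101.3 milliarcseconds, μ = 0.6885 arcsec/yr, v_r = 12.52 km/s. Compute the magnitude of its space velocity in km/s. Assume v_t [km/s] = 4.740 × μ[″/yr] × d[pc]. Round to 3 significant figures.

34.6 km/s

d = 1/p = 1/0.1013″ = 9.8717 pc.
v_t = 4.740 μ d = 4.740 × 0.6885 × 9.8717 = 32.216 km/s.
v = √(v_r² + v_t²) = √(12.52² + 32.216²) = √1194.62 = 34.563 km/s.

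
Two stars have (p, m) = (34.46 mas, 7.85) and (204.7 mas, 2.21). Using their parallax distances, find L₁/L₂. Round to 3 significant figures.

d₁ = 1/p₁ = 1/0.03446″ = 29.019 pc; d₂ = 1/p₂ = 1/0.2047″ = 4.8852 pc.
M₁ = m₁ − 5 log₁₀ d₁ + 5 = 7.85 − 7.3134 + 5 = 5.5366.
M₂ = 2.21 − 3.4444 + 5 = 3.7656.
L₁/L₂ = 10^(0.4(M₂ − M₁)) = 10^(0.4 × (-1.7710)) = 10^(-0.70840) = 0.1957.

L₁/L₂ = 0.196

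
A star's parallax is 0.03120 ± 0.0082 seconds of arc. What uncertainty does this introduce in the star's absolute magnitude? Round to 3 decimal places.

σ_M = 0.571 mag

M = m − 5 log₁₀ d + 5 = m + 5 log₁₀ p + 5, so ∂M/∂p = 5/(p ln 10).
σ_M = (5/ln 10) · (σ_p/p) = 2.1715 × 0.0082/0.03120 = 2.1715 × 0.26282 = 0.57071.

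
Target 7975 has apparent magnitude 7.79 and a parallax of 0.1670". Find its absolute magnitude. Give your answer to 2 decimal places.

d = 1/p = 1/0.1670″ = 5.988 pc.
m − M = 5 log₁₀(5.988) − 5 = 3.8864 − 5 = -1.1136.
M = m − (m − M) = 7.79 − (-1.1136) = 8.90.

M = 8.90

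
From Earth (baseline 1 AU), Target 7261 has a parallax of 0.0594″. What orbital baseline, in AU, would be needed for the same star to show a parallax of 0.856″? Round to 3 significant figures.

Parallax scales linearly with baseline: p ∝ B, so B = p_target / p_Earth × 1 AU.
B = 0.856 / 0.0594 = 14.411 AU.

14.4 AU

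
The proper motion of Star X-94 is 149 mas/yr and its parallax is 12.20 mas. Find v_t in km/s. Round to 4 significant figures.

d = 1/p = 1/0.01220″ = 81.967 pc.
μ = 149 mas/yr = 0.149 ″/yr.
v_t = 4.74 × μ × d = 4.74 × 0.149 × 81.967 = 57.89 km/s.

57.89 km/s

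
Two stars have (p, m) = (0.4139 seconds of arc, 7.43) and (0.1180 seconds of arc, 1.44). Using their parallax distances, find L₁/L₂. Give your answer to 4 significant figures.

L₁/L₂ = 0.0003266

d₁ = 1/p₁ = 1/0.4139″ = 2.416 pc; d₂ = 1/p₂ = 1/0.1180″ = 8.4746 pc.
M₁ = m₁ − 5 log₁₀ d₁ + 5 = 7.43 − 1.9155 + 5 = 10.5145.
M₂ = 1.44 − 4.6406 + 5 = 1.7994.
L₁/L₂ = 10^(0.4(M₂ − M₁)) = 10^(0.4 × (-8.7151)) = 10^(-3.48604) = 0.00032656.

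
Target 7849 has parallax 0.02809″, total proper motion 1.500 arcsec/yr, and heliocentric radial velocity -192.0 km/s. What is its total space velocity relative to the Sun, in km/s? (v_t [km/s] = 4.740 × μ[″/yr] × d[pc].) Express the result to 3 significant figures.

318 km/s

d = 1/p = 1/0.02809″ = 35.6 pc.
v_t = 4.740 μ d = 4.740 × 1.500 × 35.6 = 253.12 km/s.
v = √(v_r² + v_t²) = √((-192.0)² + 253.12²) = √100934 = 317.7 km/s.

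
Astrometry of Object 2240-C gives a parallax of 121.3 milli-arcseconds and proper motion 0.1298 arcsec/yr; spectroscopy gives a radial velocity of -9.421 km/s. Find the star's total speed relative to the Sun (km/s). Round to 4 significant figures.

10.70 km/s

d = 1/p = 1/0.1213″ = 8.244 pc.
v_t = 4.740 μ d = 4.740 × 0.1298 × 8.244 = 5.0721 km/s.
v = √(v_r² + v_t²) = √((-9.421)² + 5.0721²) = √114.481 = 10.7 km/s.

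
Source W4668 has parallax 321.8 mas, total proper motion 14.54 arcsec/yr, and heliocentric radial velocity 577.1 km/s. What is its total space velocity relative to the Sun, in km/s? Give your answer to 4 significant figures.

615.6 km/s

d = 1/p = 1/0.3218″ = 3.1075 pc.
v_t = 4.740 μ d = 4.740 × 14.54 × 3.1075 = 214.17 km/s.
v = √(v_r² + v_t²) = √(577.1² + 214.17²) = √378913 = 615.56 km/s.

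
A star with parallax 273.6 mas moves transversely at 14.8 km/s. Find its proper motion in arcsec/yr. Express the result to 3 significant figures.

0.854 arcsec/yr

d = 1/p = 1/0.2736″ = 3.655 pc.
μ = v_t / (4.74 d) = 14.8 / (4.74 × 3.655) = 14.8 / 17.325 = 0.85426 ″/yr.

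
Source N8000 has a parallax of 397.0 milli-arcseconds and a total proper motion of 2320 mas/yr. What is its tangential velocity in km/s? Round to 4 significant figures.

27.70 km/s

d = 1/p = 1/0.3970″ = 2.5189 pc.
μ = 2320 mas/yr = 2.32 ″/yr.
v_t = 4.74 × μ × d = 4.74 × 2.32 × 2.5189 = 27.7 km/s.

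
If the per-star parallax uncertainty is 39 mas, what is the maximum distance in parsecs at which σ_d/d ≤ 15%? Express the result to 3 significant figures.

σ_d/d = σ_p/p, so the condition is σ_p/p ≤ 0.15, i.e. p ≥ σ_p/0.15.
p_min = 39/0.15 = 260 mas = 0.26 arcsec.
d_max = 1/p_min = 1/0.26 = 3.8462 pc.

3.85 pc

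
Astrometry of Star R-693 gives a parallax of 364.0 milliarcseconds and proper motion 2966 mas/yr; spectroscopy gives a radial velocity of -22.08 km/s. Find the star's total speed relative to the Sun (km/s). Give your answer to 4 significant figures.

44.49 km/s

d = 1/p = 1/0.3640″ = 2.7473 pc.
μ = 2966 mas/yr = 2.966 ″/yr.
v_t = 4.740 μ d = 4.740 × 2.966 × 2.7473 = 38.624 km/s.
v = √(v_r² + v_t²) = √((-22.08)² + 38.624²) = √1979.34 = 44.49 km/s.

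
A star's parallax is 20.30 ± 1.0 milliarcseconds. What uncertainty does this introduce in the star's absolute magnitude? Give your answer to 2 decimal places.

σ_M = 0.11 mag

M = m − 5 log₁₀ d + 5 = m + 5 log₁₀ p + 5, so ∂M/∂p = 5/(p ln 10).
σ_M = (5/ln 10) · (σ_p/p) = 2.1715 × 1.0/20.30 = 2.1715 × 0.049261 = 0.10697.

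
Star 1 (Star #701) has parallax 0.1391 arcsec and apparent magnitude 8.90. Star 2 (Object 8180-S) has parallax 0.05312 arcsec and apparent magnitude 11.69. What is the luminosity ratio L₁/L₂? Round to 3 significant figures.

d₁ = 1/p₁ = 1/0.1391″ = 7.1891 pc; d₂ = 1/p₂ = 1/0.05312″ = 18.825 pc.
M₁ = m₁ − 5 log₁₀ d₁ + 5 = 8.90 − 4.2834 + 5 = 9.6166.
M₂ = 11.69 − 6.3737 + 5 = 10.3163.
L₁/L₂ = 10^(0.4(M₂ − M₁)) = 10^(0.4 × 0.6997) = 10^0.27988 = 1.9049.

L₁/L₂ = 1.90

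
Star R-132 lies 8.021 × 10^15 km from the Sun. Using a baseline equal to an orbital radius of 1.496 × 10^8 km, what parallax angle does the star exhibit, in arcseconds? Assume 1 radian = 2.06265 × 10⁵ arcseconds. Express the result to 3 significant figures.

θ ≈ B/d = (1.496 × 10^8) / (8.021 × 10^15) = 1.8651 × 10^-8 rad.
In arcseconds: 1.8651 × 10^-8 × 206265 = 0.003847″.

0.00385 arcsec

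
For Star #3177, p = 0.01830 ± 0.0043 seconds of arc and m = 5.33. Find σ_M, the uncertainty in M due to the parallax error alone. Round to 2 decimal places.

M = m − 5 log₁₀ d + 5 = m + 5 log₁₀ p + 5, so ∂M/∂p = 5/(p ln 10).
σ_M = (5/ln 10) · (σ_p/p) = 2.1715 × 0.0043/0.01830 = 2.1715 × 0.23497 = 0.51024.

σ_M = 0.51 mag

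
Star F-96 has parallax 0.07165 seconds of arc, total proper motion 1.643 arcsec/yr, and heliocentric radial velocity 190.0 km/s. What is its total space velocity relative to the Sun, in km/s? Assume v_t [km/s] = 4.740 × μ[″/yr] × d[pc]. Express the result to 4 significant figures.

218.9 km/s

d = 1/p = 1/0.07165″ = 13.957 pc.
v_t = 4.740 μ d = 4.740 × 1.643 × 13.957 = 108.69 km/s.
v = √(v_r² + v_t²) = √(190.0² + 108.69²) = √47913.5 = 218.89 km/s.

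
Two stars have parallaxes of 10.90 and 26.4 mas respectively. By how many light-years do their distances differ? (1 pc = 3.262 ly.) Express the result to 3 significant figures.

176 ly

d_A = 1/0.01090″ = 91.743 pc; d_B = 1/0.02640″ = 37.879 pc.
|d_B − d_A| = |37.879 − 91.743| = 53.864 pc = 53.864 × 3.262 ly = 175.7 ly.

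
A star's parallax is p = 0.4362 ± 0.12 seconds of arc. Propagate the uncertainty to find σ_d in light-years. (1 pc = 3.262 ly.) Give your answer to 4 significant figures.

2.057 ly

d = 1/p, so σ_d = σ_p / p².
σ_d = 0.120 / (0.4362)² = 0.120 / 0.19027 = 0.63068 pc = 0.63068 × 3.262 ly = 2.0573 ly.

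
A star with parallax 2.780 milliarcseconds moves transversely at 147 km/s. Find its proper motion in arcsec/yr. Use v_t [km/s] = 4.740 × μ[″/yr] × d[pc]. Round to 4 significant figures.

d = 1/p = 1/0.002780″ = 359.71 pc.
μ = v_t / (4.74 d) = 147 / (4.74 × 359.71) = 147 / 1705 = 0.086217 ″/yr.

0.08622 arcsec/yr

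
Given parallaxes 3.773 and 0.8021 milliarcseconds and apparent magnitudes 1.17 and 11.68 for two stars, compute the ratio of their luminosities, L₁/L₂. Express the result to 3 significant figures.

L₁/L₂ = 723

d₁ = 1/p₁ = 1/0.003773″ = 265.04 pc; d₂ = 1/p₂ = 1/0.0008021″ = 1246.7 pc.
M₁ = m₁ − 5 log₁₀ d₁ + 5 = 1.17 − 12.1166 + 5 = -5.9466.
M₂ = 11.68 − 15.4788 + 5 = 1.2012.
L₁/L₂ = 10^(0.4(M₂ − M₁)) = 10^(0.4 × 7.1478) = 10^2.85912 = 722.97.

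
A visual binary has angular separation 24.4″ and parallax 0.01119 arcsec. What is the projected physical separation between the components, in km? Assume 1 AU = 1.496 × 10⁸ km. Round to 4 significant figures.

d = 1/p = 1/0.01119″ = 89.366 pc.
At distance d (pc), an angle of θ arcsec spans θ·d AU: s = 24.4 × 89.366 = 2180.5 AU.
= 2180.5 × 1.496 × 10⁸ km = 3.2620 × 10^11 km.

3.262 × 10^11 km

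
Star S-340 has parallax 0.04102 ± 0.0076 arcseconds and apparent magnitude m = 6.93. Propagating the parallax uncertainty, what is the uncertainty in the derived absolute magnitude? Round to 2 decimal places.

M = m − 5 log₁₀ d + 5 = m + 5 log₁₀ p + 5, so ∂M/∂p = 5/(p ln 10).
σ_M = (5/ln 10) · (σ_p/p) = 2.1715 × 0.0076/0.04102 = 2.1715 × 0.18528 = 0.40234.

σ_M = 0.40 mag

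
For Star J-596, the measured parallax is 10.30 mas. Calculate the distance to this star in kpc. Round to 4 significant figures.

p = 10.30 mas = 0.01030 arcsec.
d = 1/p = 1/0.01030 = 97.087 pc.
= 0.097087 kpc.

0.09709 kpc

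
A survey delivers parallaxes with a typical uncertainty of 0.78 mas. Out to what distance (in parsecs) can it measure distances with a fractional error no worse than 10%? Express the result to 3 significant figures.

σ_d/d = σ_p/p, so the condition is σ_p/p ≤ 0.10, i.e. p ≥ σ_p/0.10.
p_min = 0.78/0.10 = 7.8 mas = 0.0078 arcsec.
d_max = 1/p_min = 1/0.0078 = 128.21 pc.

128 pc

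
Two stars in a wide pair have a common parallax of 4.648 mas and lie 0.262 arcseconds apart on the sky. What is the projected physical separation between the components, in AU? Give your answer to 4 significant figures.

d = 1/p = 1/0.004648″ = 215.15 pc.
At distance d (pc), an angle of θ arcsec spans θ·d AU: s = 0.262 × 215.15 = 56.369 AU.

56.37 AU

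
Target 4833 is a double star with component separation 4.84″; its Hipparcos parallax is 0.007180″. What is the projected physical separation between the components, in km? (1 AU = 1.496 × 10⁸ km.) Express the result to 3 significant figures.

d = 1/p = 1/0.007180″ = 139.28 pc.
At distance d (pc), an angle of θ arcsec spans θ·d AU: s = 4.84 × 139.28 = 674.12 AU.
= 674.12 × 1.496 × 10⁸ km = 1.0085 × 10^11 km.

1.01 × 10^11 km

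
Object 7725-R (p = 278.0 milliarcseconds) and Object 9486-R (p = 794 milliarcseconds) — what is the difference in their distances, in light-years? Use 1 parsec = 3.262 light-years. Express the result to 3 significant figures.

d_A = 1/0.2780″ = 3.5971 pc; d_B = 1/0.7940″ = 1.2594 pc.
|d_B − d_A| = |1.2594 − 3.5971| = 2.3377 pc = 2.3377 × 3.262 ly = 7.6256 ly.

7.63 ly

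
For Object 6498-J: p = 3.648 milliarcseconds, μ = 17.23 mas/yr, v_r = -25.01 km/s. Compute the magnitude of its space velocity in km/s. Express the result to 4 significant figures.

d = 1/p = 1/0.003648″ = 274.12 pc.
μ = 17.23 mas/yr = 0.01723 ″/yr.
v_t = 4.740 μ d = 4.740 × 0.01723 × 274.12 = 22.387 km/s.
v = √(v_r² + v_t²) = √((-25.01)² + 22.387²) = √1126.68 = 33.566 km/s.

33.57 km/s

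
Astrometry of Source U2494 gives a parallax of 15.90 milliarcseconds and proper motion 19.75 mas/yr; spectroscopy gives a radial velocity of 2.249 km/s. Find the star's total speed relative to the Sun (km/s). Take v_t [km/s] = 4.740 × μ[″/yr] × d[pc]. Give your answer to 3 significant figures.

d = 1/p = 1/0.01590″ = 62.893 pc.
μ = 19.75 mas/yr = 0.01975 ″/yr.
v_t = 4.740 μ d = 4.740 × 0.01975 × 62.893 = 5.8877 km/s.
v = √(v_r² + v_t²) = √(2.249² + 5.8877²) = √39.723 = 6.3026 km/s.

6.30 km/s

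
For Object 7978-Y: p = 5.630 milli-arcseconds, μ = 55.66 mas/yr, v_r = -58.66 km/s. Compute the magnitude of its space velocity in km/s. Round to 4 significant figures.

d = 1/p = 1/0.005630″ = 177.62 pc.
μ = 55.66 mas/yr = 0.05566 ″/yr.
v_t = 4.740 μ d = 4.740 × 0.05566 × 177.62 = 46.861 km/s.
v = √(v_r² + v_t²) = √((-58.66)² + 46.861²) = √5636.95 = 75.08 km/s.

75.08 km/s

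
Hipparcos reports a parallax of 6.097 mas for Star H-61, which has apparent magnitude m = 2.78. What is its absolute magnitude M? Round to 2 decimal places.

M = -3.29

d = 1/p = 1/0.006097″ = 164.02 pc.
m − M = 5 log₁₀(164.02) − 5 = 11.0745 − 5 = 6.0745.
M = m − (m − M) = 2.78 − 6.0745 = -3.29.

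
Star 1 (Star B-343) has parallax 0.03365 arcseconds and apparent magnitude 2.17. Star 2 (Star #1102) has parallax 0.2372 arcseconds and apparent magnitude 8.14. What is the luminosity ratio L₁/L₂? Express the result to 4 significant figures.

d₁ = 1/p₁ = 1/0.03365″ = 29.718 pc; d₂ = 1/p₂ = 1/0.2372″ = 4.2159 pc.
M₁ = m₁ − 5 log₁₀ d₁ + 5 = 2.17 − 7.3651 + 5 = -0.1951.
M₂ = 8.14 − 3.1245 + 5 = 10.0155.
L₁/L₂ = 10^(0.4(M₂ − M₁)) = 10^(0.4 × 10.2106) = 10^4.08424 = 12141.

L₁/L₂ = 12140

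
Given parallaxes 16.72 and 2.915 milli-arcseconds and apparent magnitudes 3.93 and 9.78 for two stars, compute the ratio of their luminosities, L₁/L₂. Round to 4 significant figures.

L₁/L₂ = 6.650

d₁ = 1/p₁ = 1/0.01672″ = 59.809 pc; d₂ = 1/p₂ = 1/0.002915″ = 343.05 pc.
M₁ = m₁ − 5 log₁₀ d₁ + 5 = 3.93 − 8.8838 + 5 = 0.0462.
M₂ = 9.78 − 12.6768 + 5 = 2.1032.
L₁/L₂ = 10^(0.4(M₂ − M₁)) = 10^(0.4 × 2.0570) = 10^0.82280 = 6.6497.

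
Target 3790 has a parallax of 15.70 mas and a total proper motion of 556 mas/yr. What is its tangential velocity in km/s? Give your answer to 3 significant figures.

d = 1/p = 1/0.01570″ = 63.694 pc.
μ = 556 mas/yr = 0.556 ″/yr.
v_t = 4.74 × μ × d = 4.74 × 0.556 × 63.694 = 167.86 km/s.

168 km/s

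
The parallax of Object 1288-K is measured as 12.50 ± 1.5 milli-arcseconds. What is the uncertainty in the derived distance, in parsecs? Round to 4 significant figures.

9.600 pc

d = 1/p, so σ_d = σ_p / p².
σ_d = 0.00150 / (0.01250)² = 0.00150 / 0.00015625 = 9.6 pc.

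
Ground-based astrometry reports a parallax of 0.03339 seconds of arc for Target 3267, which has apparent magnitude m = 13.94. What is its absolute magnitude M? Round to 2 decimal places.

d = 1/p = 1/0.03339″ = 29.949 pc.
m − M = 5 log₁₀(29.949) − 5 = 7.3819 − 5 = 2.3819.
M = m − (m − M) = 13.94 − 2.3819 = 11.56.

M = 11.56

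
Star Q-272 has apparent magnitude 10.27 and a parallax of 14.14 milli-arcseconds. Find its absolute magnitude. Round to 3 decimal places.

M = 6.022

d = 1/p = 1/0.01414″ = 70.721 pc.
m − M = 5 log₁₀(70.721) − 5 = 9.2477 − 5 = 4.2477.
M = m − (m − M) = 10.27 − 4.2477 = 6.022.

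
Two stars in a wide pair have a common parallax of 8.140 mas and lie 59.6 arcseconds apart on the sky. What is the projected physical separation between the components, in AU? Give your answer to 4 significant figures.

7322 AU

d = 1/p = 1/0.008140″ = 122.85 pc.
At distance d (pc), an angle of θ arcsec spans θ·d AU: s = 59.6 × 122.85 = 7321.9 AU.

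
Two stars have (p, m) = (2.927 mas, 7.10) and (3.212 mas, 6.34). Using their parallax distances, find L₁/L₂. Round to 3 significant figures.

L₁/L₂ = 0.598

d₁ = 1/p₁ = 1/0.002927″ = 341.65 pc; d₂ = 1/p₂ = 1/0.003212″ = 311.33 pc.
M₁ = m₁ − 5 log₁₀ d₁ + 5 = 7.10 − 12.6679 + 5 = -0.5679.
M₂ = 6.34 − 12.4661 + 5 = -1.1261.
L₁/L₂ = 10^(0.4(M₂ − M₁)) = 10^(0.4 × (-0.5582)) = 10^(-0.22328) = 0.59803.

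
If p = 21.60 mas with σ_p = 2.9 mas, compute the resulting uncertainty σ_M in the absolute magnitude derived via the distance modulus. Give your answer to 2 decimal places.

M = m − 5 log₁₀ d + 5 = m + 5 log₁₀ p + 5, so ∂M/∂p = 5/(p ln 10).
σ_M = (5/ln 10) · (σ_p/p) = 2.1715 × 2.9/21.60 = 2.1715 × 0.13426 = 0.29155.

σ_M = 0.29 mag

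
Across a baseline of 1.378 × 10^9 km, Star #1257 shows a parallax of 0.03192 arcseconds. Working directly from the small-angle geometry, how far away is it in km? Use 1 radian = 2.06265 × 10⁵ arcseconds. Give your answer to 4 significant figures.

θ = 0.03192″ = 0.03192/206265 = 1.5475 × 10^-7 rad.
d = B/θ = (1.378 × 10^9) / (1.5475 × 10^-7) = 8.9047 × 10^15 km.

8.905 × 10^15 km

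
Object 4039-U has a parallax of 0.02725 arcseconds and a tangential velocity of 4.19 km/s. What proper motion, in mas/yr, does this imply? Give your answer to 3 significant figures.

24.1 mas/yr

d = 1/p = 1/0.02725″ = 36.697 pc.
μ = v_t / (4.74 d) = 4.19 / (4.74 × 36.697) = 4.19 / 173.94 = 0.024089 ″/yr = 24.089 mas/yr.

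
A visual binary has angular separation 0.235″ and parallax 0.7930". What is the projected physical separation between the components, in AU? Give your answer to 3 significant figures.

0.296 AU

d = 1/p = 1/0.7930″ = 1.261 pc.
At distance d (pc), an angle of θ arcsec spans θ·d AU: s = 0.235 × 1.261 = 0.29634 AU.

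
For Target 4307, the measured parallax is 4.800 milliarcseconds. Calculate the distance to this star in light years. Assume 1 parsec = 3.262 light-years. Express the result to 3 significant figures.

p = 4.800 milliarcseconds = 0.004800 arcsec.
d = 1/p = 1/0.004800 = 208.33 pc.
In light-years: 208.33 × 3.262 = 679.57 ly.

680 light years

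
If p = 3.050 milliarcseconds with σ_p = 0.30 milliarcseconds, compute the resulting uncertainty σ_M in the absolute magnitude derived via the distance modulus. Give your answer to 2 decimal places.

M = m − 5 log₁₀ d + 5 = m + 5 log₁₀ p + 5, so ∂M/∂p = 5/(p ln 10).
σ_M = (5/ln 10) · (σ_p/p) = 2.1715 × 0.30/3.050 = 2.1715 × 0.098361 = 0.21359.

σ_M = 0.21 mag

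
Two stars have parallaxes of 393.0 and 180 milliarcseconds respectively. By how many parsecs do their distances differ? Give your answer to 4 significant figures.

3.011 pc

d_A = 1/0.3930″ = 2.5445 pc; d_B = 1/0.1800″ = 5.5556 pc.
|d_B − d_A| = |5.5556 − 2.5445| = 3.0111 pc.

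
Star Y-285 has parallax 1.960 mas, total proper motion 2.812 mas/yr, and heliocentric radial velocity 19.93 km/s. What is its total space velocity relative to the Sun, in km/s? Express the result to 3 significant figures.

21.1 km/s

d = 1/p = 1/0.001960″ = 510.2 pc.
μ = 2.812 mas/yr = 0.002812 ″/yr.
v_t = 4.740 μ d = 4.740 × 0.002812 × 510.2 = 6.8004 km/s.
v = √(v_r² + v_t²) = √(19.93² + 6.8004²) = √443.45 = 21.058 km/s.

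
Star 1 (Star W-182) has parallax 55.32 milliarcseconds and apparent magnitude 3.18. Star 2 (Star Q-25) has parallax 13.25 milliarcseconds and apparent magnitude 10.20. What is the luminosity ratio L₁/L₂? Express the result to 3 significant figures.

d₁ = 1/p₁ = 1/0.05532″ = 18.077 pc; d₂ = 1/p₂ = 1/0.01325″ = 75.472 pc.
M₁ = m₁ − 5 log₁₀ d₁ + 5 = 3.18 − 6.2856 + 5 = 1.8944.
M₂ = 10.20 − 9.3889 + 5 = 5.8111.
L₁/L₂ = 10^(0.4(M₂ − M₁)) = 10^(0.4 × 3.9167) = 10^1.56668 = 36.871.

L₁/L₂ = 36.9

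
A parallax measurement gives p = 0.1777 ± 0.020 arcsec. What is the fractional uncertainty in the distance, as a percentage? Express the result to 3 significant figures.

11.3%

For d = 1/p, |σ_d/d| = |σ_p/p|.
σ_p/p = 0.020 / 0.1777 = 0.11255 = 11.255%.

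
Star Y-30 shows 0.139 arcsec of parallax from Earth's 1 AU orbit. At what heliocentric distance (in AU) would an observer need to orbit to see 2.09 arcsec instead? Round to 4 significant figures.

15.04 AU

Parallax scales linearly with baseline: p ∝ B, so B = p_target / p_Earth × 1 AU.
B = 2.09 / 0.139 = 15.036 AU.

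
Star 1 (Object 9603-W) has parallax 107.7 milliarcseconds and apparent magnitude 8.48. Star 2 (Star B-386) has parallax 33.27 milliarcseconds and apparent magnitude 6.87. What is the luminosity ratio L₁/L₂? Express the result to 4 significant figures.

d₁ = 1/p₁ = 1/0.1077″ = 9.2851 pc; d₂ = 1/p₂ = 1/0.03327″ = 30.057 pc.
M₁ = m₁ − 5 log₁₀ d₁ + 5 = 8.48 − 4.8389 + 5 = 8.6411.
M₂ = 6.87 − 7.3897 + 5 = 4.4803.
L₁/L₂ = 10^(0.4(M₂ − M₁)) = 10^(0.4 × (-4.1608)) = 10^(-1.66432) = 0.021661.

L₁/L₂ = 0.02166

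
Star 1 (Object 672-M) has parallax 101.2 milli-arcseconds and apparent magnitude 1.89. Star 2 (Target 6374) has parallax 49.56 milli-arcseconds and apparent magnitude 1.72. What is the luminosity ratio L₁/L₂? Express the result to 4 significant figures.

d₁ = 1/p₁ = 1/0.1012″ = 9.8814 pc; d₂ = 1/p₂ = 1/0.04956″ = 20.178 pc.
M₁ = m₁ − 5 log₁₀ d₁ + 5 = 1.89 − 4.9741 + 5 = 1.9159.
M₂ = 1.72 − 6.5244 + 5 = 0.1956.
L₁/L₂ = 10^(0.4(M₂ − M₁)) = 10^(0.4 × (-1.7203)) = 10^(-0.68812) = 0.20506.

L₁/L₂ = 0.2051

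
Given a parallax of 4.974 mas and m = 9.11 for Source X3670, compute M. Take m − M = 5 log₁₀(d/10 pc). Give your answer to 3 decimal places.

d = 1/p = 1/0.004974″ = 201.05 pc.
m − M = 5 log₁₀(201.05) − 5 = 11.5165 − 5 = 6.5165.
M = m − (m − M) = 9.11 − 6.5165 = 2.594.

M = 2.594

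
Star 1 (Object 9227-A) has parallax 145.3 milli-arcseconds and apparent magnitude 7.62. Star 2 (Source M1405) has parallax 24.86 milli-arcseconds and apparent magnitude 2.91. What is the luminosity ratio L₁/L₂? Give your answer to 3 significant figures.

d₁ = 1/p₁ = 1/0.1453″ = 6.8823 pc; d₂ = 1/p₂ = 1/0.02486″ = 40.225 pc.
M₁ = m₁ − 5 log₁₀ d₁ + 5 = 7.62 − 4.1887 + 5 = 8.4313.
M₂ = 2.91 − 8.0225 + 5 = -0.1125.
L₁/L₂ = 10^(0.4(M₂ − M₁)) = 10^(0.4 × (-8.5438)) = 10^(-3.41752) = 0.00038237.

L₁/L₂ = 0.000382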